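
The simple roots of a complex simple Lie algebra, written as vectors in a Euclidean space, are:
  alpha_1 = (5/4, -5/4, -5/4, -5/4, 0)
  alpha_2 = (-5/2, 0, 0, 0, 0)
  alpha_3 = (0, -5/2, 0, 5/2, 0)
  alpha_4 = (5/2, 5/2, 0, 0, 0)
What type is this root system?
F_4

Compute the Cartan integers a_ij = 2(alpha_i, alpha_j)/(alpha_j, alpha_j); the resulting 4x4 Cartan matrix is
[[2, -1, 0, 0], [-1, 2, 0, -1], [0, 0, 2, -1], [0, -2, -1, 2]].
The roots have two lengths (squared-length ratio 2:1); the short ones are alpha_{1,2}. The associated Dynkin diagram is a chain of 4 nodes with a double edge between the middle two (F_4), so the type is F_4.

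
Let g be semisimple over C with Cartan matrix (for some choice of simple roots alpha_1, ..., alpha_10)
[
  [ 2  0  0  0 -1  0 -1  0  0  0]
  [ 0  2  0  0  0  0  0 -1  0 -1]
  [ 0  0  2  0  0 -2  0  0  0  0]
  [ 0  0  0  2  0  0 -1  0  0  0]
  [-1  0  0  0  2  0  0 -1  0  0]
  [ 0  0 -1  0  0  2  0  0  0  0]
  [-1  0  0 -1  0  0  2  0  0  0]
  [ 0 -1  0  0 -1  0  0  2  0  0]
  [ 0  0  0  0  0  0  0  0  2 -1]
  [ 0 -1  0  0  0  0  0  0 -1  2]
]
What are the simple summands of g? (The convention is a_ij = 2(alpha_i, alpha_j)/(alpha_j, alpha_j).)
A8 ⊕ B2

The diagram associated to this matrix has two connected components: the simple roots {alpha_1, alpha_2, alpha_4, alpha_5, alpha_7, alpha_8, alpha_9, alpha_10} form a chain of 8 nodes with single edges (A_8), and {alpha_3, alpha_6} form a chain of 2 nodes with a double edge at one end; the terminal node there is the unique short simple root (B_2). A semisimple Lie algebra decomposes uniquely as the direct sum of simple ideals, one per connected component of its Dynkin diagram, so g ≅ A_8 ⊕ B_2 (dimension 80 + 10 = 90).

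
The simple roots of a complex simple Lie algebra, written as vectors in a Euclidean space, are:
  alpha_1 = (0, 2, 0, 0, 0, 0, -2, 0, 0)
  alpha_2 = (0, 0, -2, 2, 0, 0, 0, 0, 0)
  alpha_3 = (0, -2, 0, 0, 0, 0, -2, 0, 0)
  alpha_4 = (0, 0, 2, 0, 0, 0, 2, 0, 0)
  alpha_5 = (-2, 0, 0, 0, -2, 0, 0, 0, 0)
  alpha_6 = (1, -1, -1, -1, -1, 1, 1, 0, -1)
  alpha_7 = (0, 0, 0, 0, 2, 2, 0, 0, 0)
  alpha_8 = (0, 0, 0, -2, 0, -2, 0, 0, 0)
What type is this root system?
E_8

Compute the Cartan integers a_ij = 2(alpha_i, alpha_j)/(alpha_j, alpha_j); the resulting 8x8 Cartan matrix is
[[2, 0, 0, -1, 0, -1, 0, 0], [0, 2, 0, -1, 0, 0, 0, -1], [0, 0, 2, -1, 0, 0, 0, 0], [-1, -1, -1, 2, 0, 0, 0, 0], [0, 0, 0, 0, 2, 0, -1, 0], [-1, 0, 0, 0, 0, 2, 0, 0], [0, 0, 0, 0, -1, 0, 2, -1], [0, -1, 0, 0, 0, 0, -1, 2]].
All simple roots have the same length, so the diagram is simply laced. The associated Dynkin diagram is a chain of 7 nodes with one extra node attached to the third node from one end (E_8), so the type is E_8.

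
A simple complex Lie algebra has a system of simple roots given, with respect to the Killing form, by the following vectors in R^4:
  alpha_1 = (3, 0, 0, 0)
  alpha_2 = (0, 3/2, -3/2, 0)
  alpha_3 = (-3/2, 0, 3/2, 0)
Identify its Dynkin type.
C_3 (sp(6))

Compute the Cartan integers a_ij = 2(alpha_i, alpha_j)/(alpha_j, alpha_j); the resulting 3x3 Cartan matrix is
[[2, 0, -2], [0, 2, -1], [-1, -1, 2]].
The roots have two lengths (squared-length ratio 2:1); the short ones are alpha_{2,3}. The associated Dynkin diagram is a chain of 3 nodes with a double edge at one end; the terminal node there is the unique long simple root (C_3), so the type is C_3 (the algebra sp(6)).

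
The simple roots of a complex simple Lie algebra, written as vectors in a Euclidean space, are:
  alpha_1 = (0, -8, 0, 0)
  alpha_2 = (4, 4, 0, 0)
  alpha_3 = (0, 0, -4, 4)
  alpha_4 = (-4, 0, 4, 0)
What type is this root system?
Compute the Cartan integers a_ij = 2(alpha_i, alpha_j)/(alpha_j, alpha_j); the resulting 4x4 Cartan matrix is
[[2, -2, 0, 0], [-1, 2, 0, -1], [0, 0, 2, -1], [0, -1, -1, 2]].
The roots have two lengths (squared-length ratio 2:1); the short ones are alpha_{2,3,4}. The associated Dynkin diagram is a chain of 4 nodes with a double edge at one end; the terminal node there is the unique long simple root (C_4), so the type is C_4 (the algebra sp(8)).

C_4 (sp(8))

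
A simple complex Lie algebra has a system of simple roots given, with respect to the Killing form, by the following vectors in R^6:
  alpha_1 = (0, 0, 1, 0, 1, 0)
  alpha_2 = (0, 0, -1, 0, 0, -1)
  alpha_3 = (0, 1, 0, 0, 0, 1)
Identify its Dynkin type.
type A_3

Compute the Cartan integers a_ij = 2(alpha_i, alpha_j)/(alpha_j, alpha_j); the resulting 3x3 Cartan matrix is
[[2, -1, 0], [-1, 2, -1], [0, -1, 2]].
All simple roots have the same length, so the diagram is simply laced. The associated Dynkin diagram is a chain of 3 nodes with single edges (A_3), so the type is A_3 (the algebra sl(4)).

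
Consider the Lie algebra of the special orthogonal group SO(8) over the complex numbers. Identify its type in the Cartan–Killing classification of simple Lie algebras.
This is so(8) with 8 even, which has dimension 8(8-1)/2 = 28 and rank 8/2 = 4. In the classification of classical Lie algebras, the orthogonal algebra so(2n) in an even number of variables has type D_n; here n = 4, so the Dynkin diagram is a chain of 2 nodes with a fork of two nodes at one end (D_4). Hence the type is D_4.

D_4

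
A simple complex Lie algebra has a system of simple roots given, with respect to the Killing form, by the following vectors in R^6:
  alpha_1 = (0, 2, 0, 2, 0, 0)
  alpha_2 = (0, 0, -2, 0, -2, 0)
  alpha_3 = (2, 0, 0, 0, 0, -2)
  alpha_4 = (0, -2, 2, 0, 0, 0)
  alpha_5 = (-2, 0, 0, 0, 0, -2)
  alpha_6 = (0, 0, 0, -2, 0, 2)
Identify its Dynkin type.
Compute the Cartan integers a_ij = 2(alpha_i, alpha_j)/(alpha_j, alpha_j); the resulting 6x6 Cartan matrix is
[[2, 0, 0, -1, 0, -1], [0, 2, 0, -1, 0, 0], [0, 0, 2, 0, 0, -1], [-1, -1, 0, 2, 0, 0], [0, 0, 0, 0, 2, -1], [-1, 0, -1, 0, -1, 2]].
All simple roots have the same length, so the diagram is simply laced. The associated Dynkin diagram is a chain of 4 nodes with a fork of two nodes at one end (D_6), so the type is D_6 (the algebra so(12)).

type D_6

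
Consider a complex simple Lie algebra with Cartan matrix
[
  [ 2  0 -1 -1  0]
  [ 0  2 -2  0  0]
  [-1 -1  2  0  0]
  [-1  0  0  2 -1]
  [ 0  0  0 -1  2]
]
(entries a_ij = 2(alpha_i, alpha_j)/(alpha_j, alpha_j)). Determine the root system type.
The matrix has rank 5 with 2's on the diagonal. Reading the off-diagonal entries as Dynkin edges (a single edge where a_ij = a_ji = -1; a double or triple edge where a_ij * a_ji = 2 or 3), the diagram is a chain of 5 nodes with a double edge at one end; the terminal node there is the unique long simple root (C_5). One simple-root ordering that puts it in standard form is (alpha_5, alpha_4, alpha_1, alpha_3, alpha_2). So the algebra is type C_5, i.e. sp(10).

type C_5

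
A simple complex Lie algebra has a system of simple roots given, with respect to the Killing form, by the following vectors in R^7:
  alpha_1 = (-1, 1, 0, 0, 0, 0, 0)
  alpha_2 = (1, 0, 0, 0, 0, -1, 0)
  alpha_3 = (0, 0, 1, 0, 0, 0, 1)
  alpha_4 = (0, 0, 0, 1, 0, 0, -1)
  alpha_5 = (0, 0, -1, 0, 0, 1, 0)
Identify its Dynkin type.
Compute the Cartan integers a_ij = 2(alpha_i, alpha_j)/(alpha_j, alpha_j); the resulting 5x5 Cartan matrix is
[[2, -1, 0, 0, 0], [-1, 2, 0, 0, -1], [0, 0, 2, -1, -1], [0, 0, -1, 2, 0], [0, -1, -1, 0, 2]].
All simple roots have the same length, so the diagram is simply laced. The associated Dynkin diagram is a chain of 5 nodes with single edges (A_5), so the type is A_5 (the algebra sl(6)).

type A_5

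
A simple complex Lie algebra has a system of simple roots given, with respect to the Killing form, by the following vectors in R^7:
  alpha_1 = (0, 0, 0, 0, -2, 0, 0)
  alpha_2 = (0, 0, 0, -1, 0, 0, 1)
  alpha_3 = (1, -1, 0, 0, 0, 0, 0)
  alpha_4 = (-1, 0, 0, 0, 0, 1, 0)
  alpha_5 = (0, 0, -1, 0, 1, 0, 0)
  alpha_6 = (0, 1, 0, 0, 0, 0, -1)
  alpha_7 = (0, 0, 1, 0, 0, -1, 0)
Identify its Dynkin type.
Compute the Cartan integers a_ij = 2(alpha_i, alpha_j)/(alpha_j, alpha_j); the resulting 7x7 Cartan matrix is
[[2, 0, 0, 0, -2, 0, 0], [0, 2, 0, 0, 0, -1, 0], [0, 0, 2, -1, 0, -1, 0], [0, 0, -1, 2, 0, 0, -1], [-1, 0, 0, 0, 2, 0, -1], [0, -1, -1, 0, 0, 2, 0], [0, 0, 0, -1, -1, 0, 2]].
The roots have two lengths (squared-length ratio 2:1); the short ones are alpha_{2,3,4,5,6,7}. The associated Dynkin diagram is a chain of 7 nodes with a double edge at one end; the terminal node there is the unique long simple root (C_7), so the type is C_7 (the algebra sp(14)).

C_7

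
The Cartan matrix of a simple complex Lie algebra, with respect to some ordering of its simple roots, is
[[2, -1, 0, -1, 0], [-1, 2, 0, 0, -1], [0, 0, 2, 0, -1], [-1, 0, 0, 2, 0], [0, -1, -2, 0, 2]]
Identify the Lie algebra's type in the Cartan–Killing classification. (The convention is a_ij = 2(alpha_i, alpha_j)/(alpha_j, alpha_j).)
B_5

The matrix has rank 5 with 2's on the diagonal. Reading the off-diagonal entries as Dynkin edges (a single edge where a_ij = a_ji = -1; a double or triple edge where a_ij * a_ji = 2 or 3), the diagram is a chain of 5 nodes with a double edge at one end; the terminal node there is the unique short simple root (B_5). One simple-root ordering that puts it in standard form is (alpha_4, alpha_1, alpha_2, alpha_5, alpha_3). So the algebra is type B_5, i.e. so(11).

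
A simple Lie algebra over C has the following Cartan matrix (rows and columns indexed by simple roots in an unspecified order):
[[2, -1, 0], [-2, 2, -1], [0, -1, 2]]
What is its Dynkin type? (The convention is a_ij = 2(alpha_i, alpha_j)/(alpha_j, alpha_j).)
The matrix has rank 3 with 2's on the diagonal. Reading the off-diagonal entries as Dynkin edges (a single edge where a_ij = a_ji = -1; a double or triple edge where a_ij * a_ji = 2 or 3), the diagram is a chain of 3 nodes with a double edge at one end; the terminal node there is the unique short simple root (B_3). One simple-root ordering that puts it in standard form is (alpha_3, alpha_2, alpha_1). So the algebra is type B_3, i.e. so(7).

B3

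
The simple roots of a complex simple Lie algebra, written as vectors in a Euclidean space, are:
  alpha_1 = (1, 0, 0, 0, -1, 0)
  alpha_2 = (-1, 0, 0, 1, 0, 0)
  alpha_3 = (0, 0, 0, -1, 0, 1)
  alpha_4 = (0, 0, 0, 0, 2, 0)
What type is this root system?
type C_4

Compute the Cartan integers a_ij = 2(alpha_i, alpha_j)/(alpha_j, alpha_j); the resulting 4x4 Cartan matrix is
[[2, -1, 0, -1], [-1, 2, -1, 0], [0, -1, 2, 0], [-2, 0, 0, 2]].
The roots have two lengths (squared-length ratio 2:1); the short ones are alpha_{1,2,3}. The associated Dynkin diagram is a chain of 4 nodes with a double edge at one end; the terminal node there is the unique long simple root (C_4), so the type is C_4 (the algebra sp(8)).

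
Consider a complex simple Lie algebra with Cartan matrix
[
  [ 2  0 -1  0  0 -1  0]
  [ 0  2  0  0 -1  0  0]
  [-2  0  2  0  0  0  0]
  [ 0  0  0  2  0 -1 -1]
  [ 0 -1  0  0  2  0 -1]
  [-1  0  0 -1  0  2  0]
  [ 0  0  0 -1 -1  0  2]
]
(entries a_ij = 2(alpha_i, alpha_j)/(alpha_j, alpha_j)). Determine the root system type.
type C_7

The matrix has rank 7 with 2's on the diagonal. Reading the off-diagonal entries as Dynkin edges (a single edge where a_ij = a_ji = -1; a double or triple edge where a_ij * a_ji = 2 or 3), the diagram is a chain of 7 nodes with a double edge at one end; the terminal node there is the unique long simple root (C_7). One simple-root ordering that puts it in standard form is (alpha_2, alpha_5, alpha_7, alpha_4, alpha_6, alpha_1, alpha_3). So the algebra is type C_7, i.e. sp(14).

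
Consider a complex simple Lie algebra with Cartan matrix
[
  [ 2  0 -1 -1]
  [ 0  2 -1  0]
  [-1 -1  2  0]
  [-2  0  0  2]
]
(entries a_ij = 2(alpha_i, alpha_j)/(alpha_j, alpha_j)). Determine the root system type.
The matrix has rank 4 with 2's on the diagonal. Reading the off-diagonal entries as Dynkin edges (a single edge where a_ij = a_ji = -1; a double or triple edge where a_ij * a_ji = 2 or 3), the diagram is a chain of 4 nodes with a double edge at one end; the terminal node there is the unique long simple root (C_4). One simple-root ordering that puts it in standard form is (alpha_2, alpha_3, alpha_1, alpha_4). So the algebra is type C_4, i.e. sp(8).

C_4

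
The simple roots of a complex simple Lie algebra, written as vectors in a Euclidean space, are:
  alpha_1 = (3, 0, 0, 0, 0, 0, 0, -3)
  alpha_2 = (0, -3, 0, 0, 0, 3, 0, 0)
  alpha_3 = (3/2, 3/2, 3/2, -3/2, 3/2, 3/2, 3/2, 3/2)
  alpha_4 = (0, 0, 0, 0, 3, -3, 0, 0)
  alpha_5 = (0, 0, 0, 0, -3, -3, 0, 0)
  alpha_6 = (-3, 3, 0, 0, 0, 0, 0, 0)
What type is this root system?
Compute the Cartan integers a_ij = 2(alpha_i, alpha_j)/(alpha_j, alpha_j); the resulting 6x6 Cartan matrix is
[[2, 0, 0, 0, 0, -1], [0, 2, 0, -1, -1, -1], [0, 0, 2, 0, -1, 0], [0, -1, 0, 2, 0, 0], [0, -1, -1, 0, 2, 0], [-1, -1, 0, 0, 0, 2]].
All simple roots have the same length, so the diagram is simply laced. The associated Dynkin diagram is a chain of 5 nodes with one extra node attached to the third node from one end (E_6), so the type is E_6.

type E_6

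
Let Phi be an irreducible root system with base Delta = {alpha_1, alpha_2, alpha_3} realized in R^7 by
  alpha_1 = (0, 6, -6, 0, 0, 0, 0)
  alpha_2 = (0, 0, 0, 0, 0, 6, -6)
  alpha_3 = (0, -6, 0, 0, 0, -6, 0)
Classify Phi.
Compute the Cartan integers a_ij = 2(alpha_i, alpha_j)/(alpha_j, alpha_j); the resulting 3x3 Cartan matrix is
[[2, 0, -1], [0, 2, -1], [-1, -1, 2]].
All simple roots have the same length, so the diagram is simply laced. The associated Dynkin diagram is a chain of 3 nodes with single edges (A_3), so the type is A_3 (the algebra sl(4)).

A3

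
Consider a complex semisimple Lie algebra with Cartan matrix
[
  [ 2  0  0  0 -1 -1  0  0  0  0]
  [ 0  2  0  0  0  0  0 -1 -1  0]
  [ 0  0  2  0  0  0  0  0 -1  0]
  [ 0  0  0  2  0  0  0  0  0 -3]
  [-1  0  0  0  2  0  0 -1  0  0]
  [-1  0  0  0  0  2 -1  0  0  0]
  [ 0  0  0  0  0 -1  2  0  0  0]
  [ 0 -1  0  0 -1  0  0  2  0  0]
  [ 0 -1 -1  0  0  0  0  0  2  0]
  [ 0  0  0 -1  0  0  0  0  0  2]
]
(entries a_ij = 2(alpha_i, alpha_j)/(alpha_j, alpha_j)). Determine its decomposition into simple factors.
The diagram associated to this matrix has two connected components: the simple roots {alpha_1, alpha_2, alpha_3, alpha_5, alpha_6, alpha_7, alpha_8, alpha_9} form a chain of 8 nodes with single edges (A_8), and {alpha_4, alpha_10} form two nodes joined by a triple edge (G_2). A semisimple Lie algebra decomposes uniquely as the direct sum of simple ideals, one per connected component of its Dynkin diagram, so g ≅ A_8 ⊕ G_2 (dimension 80 + 14 = 94).

A8 ⊕ G2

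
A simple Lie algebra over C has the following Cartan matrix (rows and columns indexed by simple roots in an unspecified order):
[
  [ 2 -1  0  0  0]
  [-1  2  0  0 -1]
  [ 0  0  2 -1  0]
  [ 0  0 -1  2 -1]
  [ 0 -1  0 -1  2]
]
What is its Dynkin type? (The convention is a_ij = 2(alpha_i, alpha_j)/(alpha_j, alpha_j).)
A_5

The matrix has rank 5 with 2's on the diagonal. Reading the off-diagonal entries as Dynkin edges (a single edge where a_ij = a_ji = -1; a double or triple edge where a_ij * a_ji = 2 or 3), the diagram is a chain of 5 nodes with single edges (A_5). One simple-root ordering that puts it in standard form is (alpha_3, alpha_4, alpha_5, alpha_2, alpha_1). So the algebra is type A_5, i.e. sl(6).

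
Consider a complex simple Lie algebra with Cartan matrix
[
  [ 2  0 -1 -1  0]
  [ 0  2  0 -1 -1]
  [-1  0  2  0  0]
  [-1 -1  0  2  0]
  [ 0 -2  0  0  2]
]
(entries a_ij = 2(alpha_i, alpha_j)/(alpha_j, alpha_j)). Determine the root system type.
The matrix has rank 5 with 2's on the diagonal. Reading the off-diagonal entries as Dynkin edges (a single edge where a_ij = a_ji = -1; a double or triple edge where a_ij * a_ji = 2 or 3), the diagram is a chain of 5 nodes with a double edge at one end; the terminal node there is the unique long simple root (C_5). One simple-root ordering that puts it in standard form is (alpha_3, alpha_1, alpha_4, alpha_2, alpha_5). So the algebra is type C_5, i.e. sp(10).

C_5 (sp(10))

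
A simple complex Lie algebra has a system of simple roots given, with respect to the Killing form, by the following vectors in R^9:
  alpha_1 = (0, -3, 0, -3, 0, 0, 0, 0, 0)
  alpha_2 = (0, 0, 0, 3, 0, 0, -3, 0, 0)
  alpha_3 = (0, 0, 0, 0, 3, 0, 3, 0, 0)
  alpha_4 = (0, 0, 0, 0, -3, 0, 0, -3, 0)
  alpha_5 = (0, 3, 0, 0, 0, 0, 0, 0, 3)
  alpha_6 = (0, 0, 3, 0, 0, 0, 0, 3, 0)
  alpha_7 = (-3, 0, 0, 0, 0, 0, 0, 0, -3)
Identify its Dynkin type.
Compute the Cartan integers a_ij = 2(alpha_i, alpha_j)/(alpha_j, alpha_j); the resulting 7x7 Cartan matrix is
[[2, -1, 0, 0, -1, 0, 0], [-1, 2, -1, 0, 0, 0, 0], [0, -1, 2, -1, 0, 0, 0], [0, 0, -1, 2, 0, -1, 0], [-1, 0, 0, 0, 2, 0, -1], [0, 0, 0, -1, 0, 2, 0], [0, 0, 0, 0, -1, 0, 2]].
All simple roots have the same length, so the diagram is simply laced. The associated Dynkin diagram is a chain of 7 nodes with single edges (A_7), so the type is A_7 (the algebra sl(8)).

A7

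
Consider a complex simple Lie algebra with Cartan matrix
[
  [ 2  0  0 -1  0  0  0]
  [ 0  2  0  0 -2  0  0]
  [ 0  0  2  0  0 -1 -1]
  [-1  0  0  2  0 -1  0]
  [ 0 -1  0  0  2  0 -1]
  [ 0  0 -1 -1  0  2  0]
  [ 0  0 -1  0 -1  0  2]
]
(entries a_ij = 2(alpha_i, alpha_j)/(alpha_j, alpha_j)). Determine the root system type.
The matrix has rank 7 with 2's on the diagonal. Reading the off-diagonal entries as Dynkin edges (a single edge where a_ij = a_ji = -1; a double or triple edge where a_ij * a_ji = 2 or 3), the diagram is a chain of 7 nodes with a double edge at one end; the terminal node there is the unique long simple root (C_7). One simple-root ordering that puts it in standard form is (alpha_1, alpha_4, alpha_6, alpha_3, alpha_7, alpha_5, alpha_2). So the algebra is type C_7, i.e. sp(14).

type C_7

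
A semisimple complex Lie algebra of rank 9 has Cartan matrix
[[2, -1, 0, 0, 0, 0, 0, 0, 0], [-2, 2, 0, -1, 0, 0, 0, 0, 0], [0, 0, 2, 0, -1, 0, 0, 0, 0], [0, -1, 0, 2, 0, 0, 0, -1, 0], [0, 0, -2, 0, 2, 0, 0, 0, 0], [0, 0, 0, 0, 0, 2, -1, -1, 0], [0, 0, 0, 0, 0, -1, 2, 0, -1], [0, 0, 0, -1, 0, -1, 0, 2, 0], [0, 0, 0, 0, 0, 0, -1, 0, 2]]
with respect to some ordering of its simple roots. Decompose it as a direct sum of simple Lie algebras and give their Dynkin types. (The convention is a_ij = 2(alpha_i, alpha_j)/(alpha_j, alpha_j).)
The diagram associated to this matrix has two connected components: the simple roots {alpha_3, alpha_5} form a chain of 2 nodes with a double edge at one end; the terminal node there is the unique short simple root (B_2), and {alpha_1, alpha_2, alpha_4, alpha_6, alpha_7, alpha_8, alpha_9} form a chain of 7 nodes with a double edge at one end; the terminal node there is the unique short simple root (B_7). A semisimple Lie algebra decomposes uniquely as the direct sum of simple ideals, one per connected component of its Dynkin diagram, so g ≅ B_2 ⊕ B_7 (dimension 10 + 105 = 115).

B_2 + B_7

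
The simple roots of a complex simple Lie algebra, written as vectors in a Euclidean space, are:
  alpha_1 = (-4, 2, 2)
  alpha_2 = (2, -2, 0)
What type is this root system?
G2

Compute the Cartan integers a_ij = 2(alpha_i, alpha_j)/(alpha_j, alpha_j); the resulting 2x2 Cartan matrix is
[[2, -3], [-1, 2]].
The roots have two lengths (squared-length ratio 3:1); the short ones are alpha_{2}. The associated Dynkin diagram is two nodes joined by a triple edge (G_2), so the type is G_2.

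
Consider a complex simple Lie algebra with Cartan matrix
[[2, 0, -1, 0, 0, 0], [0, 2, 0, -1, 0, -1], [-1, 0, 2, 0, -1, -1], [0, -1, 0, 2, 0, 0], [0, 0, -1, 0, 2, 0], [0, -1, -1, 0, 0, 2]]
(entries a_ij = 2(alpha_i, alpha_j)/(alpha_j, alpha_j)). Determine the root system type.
D_6 (so(12))

The matrix has rank 6 with 2's on the diagonal. Reading the off-diagonal entries as Dynkin edges (a single edge where a_ij = a_ji = -1; a double or triple edge where a_ij * a_ji = 2 or 3), the diagram is a chain of 4 nodes with a fork of two nodes at one end (D_6). One simple-root ordering that puts it in standard form is (alpha_4, alpha_2, alpha_6, alpha_3, alpha_1, alpha_5). So the algebra is type D_6, i.e. so(12).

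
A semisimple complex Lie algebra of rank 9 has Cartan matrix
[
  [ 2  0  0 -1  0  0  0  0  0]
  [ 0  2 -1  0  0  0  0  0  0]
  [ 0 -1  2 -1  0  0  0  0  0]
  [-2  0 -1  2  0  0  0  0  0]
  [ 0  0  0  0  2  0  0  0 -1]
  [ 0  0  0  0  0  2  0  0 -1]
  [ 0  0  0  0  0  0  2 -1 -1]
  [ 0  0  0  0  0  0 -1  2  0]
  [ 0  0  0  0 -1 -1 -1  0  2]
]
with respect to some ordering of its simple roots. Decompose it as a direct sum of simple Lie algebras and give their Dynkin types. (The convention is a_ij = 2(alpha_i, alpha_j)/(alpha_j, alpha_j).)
The diagram associated to this matrix has two connected components: the simple roots {alpha_1, alpha_2, alpha_3, alpha_4} form a chain of 4 nodes with a double edge at one end; the terminal node there is the unique short simple root (B_4), and {alpha_5, alpha_6, alpha_7, alpha_8, alpha_9} form a chain of 3 nodes with a fork of two nodes at one end (D_5). A semisimple Lie algebra decomposes uniquely as the direct sum of simple ideals, one per connected component of its Dynkin diagram, so g ≅ B_4 ⊕ D_5 (dimension 36 + 45 = 81).

B_4 ⊕ D_5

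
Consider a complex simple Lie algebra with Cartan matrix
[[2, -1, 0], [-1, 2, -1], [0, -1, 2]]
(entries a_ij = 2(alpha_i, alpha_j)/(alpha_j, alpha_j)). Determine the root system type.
The matrix has rank 3 with 2's on the diagonal. Reading the off-diagonal entries as Dynkin edges (a single edge where a_ij = a_ji = -1; a double or triple edge where a_ij * a_ji = 2 or 3), the diagram is a chain of 3 nodes with single edges (A_3). One simple-root ordering that puts it in standard form is (alpha_1, alpha_2, alpha_3). So the algebra is type A_3, i.e. sl(4).

type A_3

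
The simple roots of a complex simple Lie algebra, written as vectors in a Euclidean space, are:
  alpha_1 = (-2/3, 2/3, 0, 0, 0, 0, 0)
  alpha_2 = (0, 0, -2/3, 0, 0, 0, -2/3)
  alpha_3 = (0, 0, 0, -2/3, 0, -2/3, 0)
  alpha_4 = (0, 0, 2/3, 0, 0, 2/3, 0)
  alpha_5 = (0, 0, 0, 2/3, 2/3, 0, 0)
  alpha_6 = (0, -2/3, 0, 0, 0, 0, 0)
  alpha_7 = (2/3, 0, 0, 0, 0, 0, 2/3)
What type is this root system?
B_7

Compute the Cartan integers a_ij = 2(alpha_i, alpha_j)/(alpha_j, alpha_j); the resulting 7x7 Cartan matrix is
[[2, 0, 0, 0, 0, -2, -1], [0, 2, 0, -1, 0, 0, -1], [0, 0, 2, -1, -1, 0, 0], [0, -1, -1, 2, 0, 0, 0], [0, 0, -1, 0, 2, 0, 0], [-1, 0, 0, 0, 0, 2, 0], [-1, -1, 0, 0, 0, 0, 2]].
The roots have two lengths (squared-length ratio 2:1); the short ones are alpha_{6}. The associated Dynkin diagram is a chain of 7 nodes with a double edge at one end; the terminal node there is the unique short simple root (B_7), so the type is B_7 (the algebra so(15)).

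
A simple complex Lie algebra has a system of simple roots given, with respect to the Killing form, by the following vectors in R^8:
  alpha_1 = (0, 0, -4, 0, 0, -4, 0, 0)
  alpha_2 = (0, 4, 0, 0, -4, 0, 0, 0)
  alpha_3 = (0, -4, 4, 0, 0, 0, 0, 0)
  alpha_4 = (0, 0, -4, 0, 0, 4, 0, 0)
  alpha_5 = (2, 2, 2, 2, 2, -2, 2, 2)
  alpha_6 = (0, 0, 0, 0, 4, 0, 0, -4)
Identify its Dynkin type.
E_6

Compute the Cartan integers a_ij = 2(alpha_i, alpha_j)/(alpha_j, alpha_j); the resulting 6x6 Cartan matrix is
[[2, 0, -1, 0, 0, 0], [0, 2, -1, 0, 0, -1], [-1, -1, 2, -1, 0, 0], [0, 0, -1, 2, -1, 0], [0, 0, 0, -1, 2, 0], [0, -1, 0, 0, 0, 2]].
All simple roots have the same length, so the diagram is simply laced. The associated Dynkin diagram is a chain of 5 nodes with one extra node attached to the third node from one end (E_6), so the type is E_6.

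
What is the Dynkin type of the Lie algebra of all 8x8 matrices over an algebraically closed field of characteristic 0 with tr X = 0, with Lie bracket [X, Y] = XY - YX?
This is sl(8), which has dimension 8^2 - 1 = 63 and rank 8 - 1 = 7 (a Cartan subalgebra is the diagonal traceless matrices). In the classification of classical Lie algebras, the special linear algebra sl(n+1) has type A_n; here n = 7, so the Dynkin diagram is a chain of 7 nodes with single edges (A_7). Hence the type is A_7.

A_7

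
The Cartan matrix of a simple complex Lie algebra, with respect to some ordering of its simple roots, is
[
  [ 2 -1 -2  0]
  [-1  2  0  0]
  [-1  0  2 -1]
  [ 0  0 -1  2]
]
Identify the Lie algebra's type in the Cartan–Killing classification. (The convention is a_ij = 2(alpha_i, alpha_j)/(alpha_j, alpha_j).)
The matrix has rank 4 with 2's on the diagonal. Reading the off-diagonal entries as Dynkin edges (a single edge where a_ij = a_ji = -1; a double or triple edge where a_ij * a_ji = 2 or 3), the diagram is a chain of 4 nodes with a double edge between the middle two (F_4). One simple-root ordering that puts it in standard form is (alpha_2, alpha_1, alpha_3, alpha_4). So the algebra is type F_4.

type F_4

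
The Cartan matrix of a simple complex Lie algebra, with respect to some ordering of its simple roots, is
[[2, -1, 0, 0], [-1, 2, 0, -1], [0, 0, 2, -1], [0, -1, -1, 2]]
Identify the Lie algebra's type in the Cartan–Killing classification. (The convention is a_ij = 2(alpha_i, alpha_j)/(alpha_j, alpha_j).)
type A_4

The matrix has rank 4 with 2's on the diagonal. Reading the off-diagonal entries as Dynkin edges (a single edge where a_ij = a_ji = -1; a double or triple edge where a_ij * a_ji = 2 or 3), the diagram is a chain of 4 nodes with single edges (A_4). One simple-root ordering that puts it in standard form is (alpha_1, alpha_2, alpha_4, alpha_3). So the algebra is type A_4, i.e. sl(5).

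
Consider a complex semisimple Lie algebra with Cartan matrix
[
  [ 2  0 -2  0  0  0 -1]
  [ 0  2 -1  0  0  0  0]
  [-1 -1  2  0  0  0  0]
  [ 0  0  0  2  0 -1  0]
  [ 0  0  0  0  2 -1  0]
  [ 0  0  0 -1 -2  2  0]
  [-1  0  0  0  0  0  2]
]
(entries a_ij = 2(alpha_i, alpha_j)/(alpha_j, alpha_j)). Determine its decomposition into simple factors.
The diagram associated to this matrix has two connected components: the simple roots {alpha_4, alpha_5, alpha_6} form a chain of 3 nodes with a double edge at one end; the terminal node there is the unique short simple root (B_3), and {alpha_1, alpha_2, alpha_3, alpha_7} form a chain of 4 nodes with a double edge between the middle two (F_4). A semisimple Lie algebra decomposes uniquely as the direct sum of simple ideals, one per connected component of its Dynkin diagram, so g ≅ B_3 ⊕ F_4 (dimension 21 + 52 = 73).

B_3 + F_4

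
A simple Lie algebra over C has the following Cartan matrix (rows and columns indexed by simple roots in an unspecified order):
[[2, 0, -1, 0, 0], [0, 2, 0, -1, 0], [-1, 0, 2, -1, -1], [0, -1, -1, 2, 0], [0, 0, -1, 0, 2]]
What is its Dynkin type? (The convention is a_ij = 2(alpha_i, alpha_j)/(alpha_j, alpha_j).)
The matrix has rank 5 with 2's on the diagonal. Reading the off-diagonal entries as Dynkin edges (a single edge where a_ij = a_ji = -1; a double or triple edge where a_ij * a_ji = 2 or 3), the diagram is a chain of 3 nodes with a fork of two nodes at one end (D_5). One simple-root ordering that puts it in standard form is (alpha_2, alpha_4, alpha_3, alpha_5, alpha_1). So the algebra is type D_5, i.e. so(10).

D_5 (so(10))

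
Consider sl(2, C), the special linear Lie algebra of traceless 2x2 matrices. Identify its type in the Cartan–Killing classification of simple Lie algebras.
This is sl(2), which has dimension 2^2 - 1 = 3 and rank 2 - 1 = 1 (a Cartan subalgebra is the diagonal traceless matrices). In the classification of classical Lie algebras, the special linear algebra sl(n+1) has type A_n; here n = 1, so the Dynkin diagram is a chain of 1 nodes with single edges (A_1). Hence the type is A_1.

A1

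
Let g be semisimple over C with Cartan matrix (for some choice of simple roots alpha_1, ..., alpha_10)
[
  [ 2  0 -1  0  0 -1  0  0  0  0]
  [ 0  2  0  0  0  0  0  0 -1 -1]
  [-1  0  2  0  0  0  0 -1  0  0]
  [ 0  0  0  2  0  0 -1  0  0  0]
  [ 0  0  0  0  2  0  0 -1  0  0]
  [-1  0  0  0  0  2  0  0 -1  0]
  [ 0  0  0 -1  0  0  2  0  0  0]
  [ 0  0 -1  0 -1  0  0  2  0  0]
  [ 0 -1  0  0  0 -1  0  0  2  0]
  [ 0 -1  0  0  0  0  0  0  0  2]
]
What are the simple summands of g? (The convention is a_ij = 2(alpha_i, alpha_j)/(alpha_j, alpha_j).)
The diagram associated to this matrix has two connected components: the simple roots {alpha_4, alpha_7} form a chain of 2 nodes with single edges (A_2), and {alpha_1, alpha_2, alpha_3, alpha_5, alpha_6, alpha_8, alpha_9, alpha_10} form a chain of 8 nodes with single edges (A_8). A semisimple Lie algebra decomposes uniquely as the direct sum of simple ideals, one per connected component of its Dynkin diagram, so g ≅ A_2 ⊕ A_8 (dimension 8 + 80 = 88).

A_2 ⊕ A_8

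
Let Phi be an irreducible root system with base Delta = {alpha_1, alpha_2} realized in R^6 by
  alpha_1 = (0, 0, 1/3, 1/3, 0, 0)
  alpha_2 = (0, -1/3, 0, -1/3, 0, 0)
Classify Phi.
Compute the Cartan integers a_ij = 2(alpha_i, alpha_j)/(alpha_j, alpha_j); the resulting 2x2 Cartan matrix is
[[2, -1], [-1, 2]].
All simple roots have the same length, so the diagram is simply laced. The associated Dynkin diagram is a chain of 2 nodes with single edges (A_2), so the type is A_2 (the algebra sl(3)).

A_2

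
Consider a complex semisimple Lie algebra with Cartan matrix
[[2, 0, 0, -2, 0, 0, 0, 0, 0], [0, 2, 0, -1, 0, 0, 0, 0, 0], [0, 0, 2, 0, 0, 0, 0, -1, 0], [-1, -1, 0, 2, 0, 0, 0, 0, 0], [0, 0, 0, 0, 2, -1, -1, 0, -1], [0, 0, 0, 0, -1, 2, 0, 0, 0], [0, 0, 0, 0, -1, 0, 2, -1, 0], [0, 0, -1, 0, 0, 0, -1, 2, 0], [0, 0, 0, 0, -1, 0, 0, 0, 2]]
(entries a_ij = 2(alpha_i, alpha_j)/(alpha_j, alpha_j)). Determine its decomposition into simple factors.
C_3 (sp(6)) + D_6 (so(12))

The diagram associated to this matrix has two connected components: the simple roots {alpha_1, alpha_2, alpha_4} form a chain of 3 nodes with a double edge at one end; the terminal node there is the unique long simple root (C_3), and {alpha_3, alpha_5, alpha_6, alpha_7, alpha_8, alpha_9} form a chain of 4 nodes with a fork of two nodes at one end (D_6). A semisimple Lie algebra decomposes uniquely as the direct sum of simple ideals, one per connected component of its Dynkin diagram, so g ≅ C_3 ⊕ D_6 (dimension 21 + 66 = 87).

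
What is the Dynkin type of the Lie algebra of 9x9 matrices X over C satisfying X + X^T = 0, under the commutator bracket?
type B_4

This is so(9) with 9 odd, which has dimension 9(9-1)/2 = 36 and rank (9-1)/2 = 4. In the classification of classical Lie algebras, the orthogonal algebra so(2n+1) in an odd number of variables has type B_n; here n = 4, so the Dynkin diagram is a chain of 4 nodes with a double edge at one end; the terminal node there is the unique short simple root (B_4). Hence the type is B_4.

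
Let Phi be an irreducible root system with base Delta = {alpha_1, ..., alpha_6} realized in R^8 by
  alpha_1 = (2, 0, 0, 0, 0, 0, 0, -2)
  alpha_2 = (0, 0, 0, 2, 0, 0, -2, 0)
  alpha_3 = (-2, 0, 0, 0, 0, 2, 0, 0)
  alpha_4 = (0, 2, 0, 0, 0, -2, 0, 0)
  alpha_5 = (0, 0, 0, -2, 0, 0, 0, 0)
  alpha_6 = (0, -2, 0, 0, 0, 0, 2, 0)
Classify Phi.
Compute the Cartan integers a_ij = 2(alpha_i, alpha_j)/(alpha_j, alpha_j); the resulting 6x6 Cartan matrix is
[[2, 0, -1, 0, 0, 0], [0, 2, 0, 0, -2, -1], [-1, 0, 2, -1, 0, 0], [0, 0, -1, 2, 0, -1], [0, -1, 0, 0, 2, 0], [0, -1, 0, -1, 0, 2]].
The roots have two lengths (squared-length ratio 2:1); the short ones are alpha_{5}. The associated Dynkin diagram is a chain of 6 nodes with a double edge at one end; the terminal node there is the unique short simple root (B_6), so the type is B_6 (the algebra so(13)).

type B_6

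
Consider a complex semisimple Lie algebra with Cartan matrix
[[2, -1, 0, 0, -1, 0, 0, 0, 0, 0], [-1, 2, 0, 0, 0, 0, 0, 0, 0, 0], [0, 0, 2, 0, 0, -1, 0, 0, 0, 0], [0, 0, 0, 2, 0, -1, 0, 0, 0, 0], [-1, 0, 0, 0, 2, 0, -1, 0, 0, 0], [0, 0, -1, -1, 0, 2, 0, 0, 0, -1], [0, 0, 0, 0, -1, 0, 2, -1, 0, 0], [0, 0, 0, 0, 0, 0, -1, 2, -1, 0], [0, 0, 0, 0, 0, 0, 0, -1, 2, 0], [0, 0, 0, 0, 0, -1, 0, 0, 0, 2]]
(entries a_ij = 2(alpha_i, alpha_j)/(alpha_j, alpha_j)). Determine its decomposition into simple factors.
The diagram associated to this matrix has two connected components: the simple roots {alpha_1, alpha_2, alpha_5, alpha_7, alpha_8, alpha_9} form a chain of 6 nodes with single edges (A_6), and {alpha_3, alpha_4, alpha_6, alpha_10} form a chain of 2 nodes with a fork of two nodes at one end (D_4). A semisimple Lie algebra decomposes uniquely as the direct sum of simple ideals, one per connected component of its Dynkin diagram, so g ≅ A_6 ⊕ D_4 (dimension 48 + 28 = 76).

type A_6 + type D_4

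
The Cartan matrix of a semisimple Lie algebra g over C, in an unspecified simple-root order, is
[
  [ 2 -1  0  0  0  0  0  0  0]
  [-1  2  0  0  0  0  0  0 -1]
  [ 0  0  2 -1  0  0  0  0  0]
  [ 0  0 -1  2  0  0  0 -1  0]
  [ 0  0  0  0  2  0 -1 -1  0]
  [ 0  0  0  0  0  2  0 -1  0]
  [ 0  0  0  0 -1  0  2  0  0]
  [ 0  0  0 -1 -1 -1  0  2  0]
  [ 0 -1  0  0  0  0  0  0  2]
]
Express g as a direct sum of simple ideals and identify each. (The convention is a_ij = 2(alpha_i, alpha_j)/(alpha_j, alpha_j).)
The diagram associated to this matrix has two connected components: the simple roots {alpha_1, alpha_2, alpha_9} form a chain of 3 nodes with single edges (A_3), and {alpha_3, alpha_4, alpha_5, alpha_6, alpha_7, alpha_8} form a chain of 5 nodes with one extra node attached to the third node from one end (E_6). A semisimple Lie algebra decomposes uniquely as the direct sum of simple ideals, one per connected component of its Dynkin diagram, so g ≅ A_3 ⊕ E_6 (dimension 15 + 78 = 93).

A_3 + E_6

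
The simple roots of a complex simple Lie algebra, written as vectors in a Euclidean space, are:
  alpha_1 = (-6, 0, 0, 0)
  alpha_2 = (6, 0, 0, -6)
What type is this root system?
type B_2

Compute the Cartan integers a_ij = 2(alpha_i, alpha_j)/(alpha_j, alpha_j); the resulting 2x2 Cartan matrix is
[[2, -1], [-2, 2]].
The roots have two lengths (squared-length ratio 2:1); the short ones are alpha_{1}. The associated Dynkin diagram is a chain of 2 nodes with a double edge at one end; the terminal node there is the unique short simple root (B_2), so the type is B_2 (the algebra so(5)).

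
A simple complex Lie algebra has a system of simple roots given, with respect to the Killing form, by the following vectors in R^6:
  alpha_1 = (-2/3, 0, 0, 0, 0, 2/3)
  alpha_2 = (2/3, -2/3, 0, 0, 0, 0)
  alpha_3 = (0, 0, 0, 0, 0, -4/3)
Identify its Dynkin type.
Compute the Cartan integers a_ij = 2(alpha_i, alpha_j)/(alpha_j, alpha_j); the resulting 3x3 Cartan matrix is
[[2, -1, -1], [-1, 2, 0], [-2, 0, 2]].
The roots have two lengths (squared-length ratio 2:1); the short ones are alpha_{1,2}. The associated Dynkin diagram is a chain of 3 nodes with a double edge at one end; the terminal node there is the unique long simple root (C_3), so the type is C_3 (the algebra sp(6)).

C_3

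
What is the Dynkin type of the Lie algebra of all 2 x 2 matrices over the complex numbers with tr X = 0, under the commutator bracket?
A1

This is sl(2), which has dimension 2^2 - 1 = 3 and rank 2 - 1 = 1 (a Cartan subalgebra is the diagonal traceless matrices). In the classification of classical Lie algebras, the special linear algebra sl(n+1) has type A_n; here n = 1, so the Dynkin diagram is a chain of 1 nodes with single edges (A_1). Hence the type is A_1.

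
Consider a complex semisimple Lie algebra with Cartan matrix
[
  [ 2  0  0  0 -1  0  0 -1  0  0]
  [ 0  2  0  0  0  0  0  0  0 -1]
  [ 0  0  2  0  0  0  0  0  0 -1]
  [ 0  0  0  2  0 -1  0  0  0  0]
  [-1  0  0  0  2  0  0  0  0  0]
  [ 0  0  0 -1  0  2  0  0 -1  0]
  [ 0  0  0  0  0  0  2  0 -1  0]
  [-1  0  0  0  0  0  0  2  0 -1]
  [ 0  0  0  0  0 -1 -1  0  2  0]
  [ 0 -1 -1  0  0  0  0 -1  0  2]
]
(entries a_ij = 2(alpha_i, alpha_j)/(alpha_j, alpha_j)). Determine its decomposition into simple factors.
The diagram associated to this matrix has two connected components: the simple roots {alpha_4, alpha_6, alpha_7, alpha_9} form a chain of 4 nodes with single edges (A_4), and {alpha_1, alpha_2, alpha_3, alpha_5, alpha_8, alpha_10} form a chain of 4 nodes with a fork of two nodes at one end (D_6). A semisimple Lie algebra decomposes uniquely as the direct sum of simple ideals, one per connected component of its Dynkin diagram, so g ≅ A_4 ⊕ D_6 (dimension 24 + 66 = 90).

A_4 ⊕ D_6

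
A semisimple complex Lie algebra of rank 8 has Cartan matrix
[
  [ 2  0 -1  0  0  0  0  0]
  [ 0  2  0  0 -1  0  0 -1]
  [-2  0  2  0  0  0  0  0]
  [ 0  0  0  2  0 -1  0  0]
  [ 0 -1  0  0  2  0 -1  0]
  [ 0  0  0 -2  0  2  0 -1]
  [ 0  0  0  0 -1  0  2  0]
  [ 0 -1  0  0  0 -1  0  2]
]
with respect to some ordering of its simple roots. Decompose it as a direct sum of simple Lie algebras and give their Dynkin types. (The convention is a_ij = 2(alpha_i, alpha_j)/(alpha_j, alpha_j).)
B_2 (so(5)) + B_6 (so(13))

The diagram associated to this matrix has two connected components: the simple roots {alpha_1, alpha_3} form a chain of 2 nodes with a double edge at one end; the terminal node there is the unique short simple root (B_2), and {alpha_2, alpha_4, alpha_5, alpha_6, alpha_7, alpha_8} form a chain of 6 nodes with a double edge at one end; the terminal node there is the unique short simple root (B_6). A semisimple Lie algebra decomposes uniquely as the direct sum of simple ideals, one per connected component of its Dynkin diagram, so g ≅ B_2 ⊕ B_6 (dimension 10 + 78 = 88).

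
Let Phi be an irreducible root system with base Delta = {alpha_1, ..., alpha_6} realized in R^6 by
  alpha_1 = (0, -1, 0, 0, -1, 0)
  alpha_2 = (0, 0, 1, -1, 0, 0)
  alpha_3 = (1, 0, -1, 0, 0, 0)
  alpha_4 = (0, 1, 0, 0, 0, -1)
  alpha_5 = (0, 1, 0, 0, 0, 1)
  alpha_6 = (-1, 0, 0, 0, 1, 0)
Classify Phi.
type D_6

Compute the Cartan integers a_ij = 2(alpha_i, alpha_j)/(alpha_j, alpha_j); the resulting 6x6 Cartan matrix is
[[2, 0, 0, -1, -1, -1], [0, 2, -1, 0, 0, 0], [0, -1, 2, 0, 0, -1], [-1, 0, 0, 2, 0, 0], [-1, 0, 0, 0, 2, 0], [-1, 0, -1, 0, 0, 2]].
All simple roots have the same length, so the diagram is simply laced. The associated Dynkin diagram is a chain of 4 nodes with a fork of two nodes at one end (D_6), so the type is D_6 (the algebra so(12)).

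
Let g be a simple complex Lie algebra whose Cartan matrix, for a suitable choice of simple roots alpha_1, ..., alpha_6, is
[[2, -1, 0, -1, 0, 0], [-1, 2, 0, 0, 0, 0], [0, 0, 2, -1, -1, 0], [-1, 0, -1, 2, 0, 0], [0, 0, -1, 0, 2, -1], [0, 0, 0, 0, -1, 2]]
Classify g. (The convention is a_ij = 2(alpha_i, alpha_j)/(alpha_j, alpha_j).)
A_6 (sl(7))

The matrix has rank 6 with 2's on the diagonal. Reading the off-diagonal entries as Dynkin edges (a single edge where a_ij = a_ji = -1; a double or triple edge where a_ij * a_ji = 2 or 3), the diagram is a chain of 6 nodes with single edges (A_6). One simple-root ordering that puts it in standard form is (alpha_6, alpha_5, alpha_3, alpha_4, alpha_1, alpha_2). So the algebra is type A_6, i.e. sl(7).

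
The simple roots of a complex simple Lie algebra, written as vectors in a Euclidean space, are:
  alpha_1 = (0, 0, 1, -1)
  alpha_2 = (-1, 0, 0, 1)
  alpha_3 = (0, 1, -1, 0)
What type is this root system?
A_3 (sl(4))

Compute the Cartan integers a_ij = 2(alpha_i, alpha_j)/(alpha_j, alpha_j); the resulting 3x3 Cartan matrix is
[[2, -1, -1], [-1, 2, 0], [-1, 0, 2]].
All simple roots have the same length, so the diagram is simply laced. The associated Dynkin diagram is a chain of 3 nodes with single edges (A_3), so the type is A_3 (the algebra sl(4)).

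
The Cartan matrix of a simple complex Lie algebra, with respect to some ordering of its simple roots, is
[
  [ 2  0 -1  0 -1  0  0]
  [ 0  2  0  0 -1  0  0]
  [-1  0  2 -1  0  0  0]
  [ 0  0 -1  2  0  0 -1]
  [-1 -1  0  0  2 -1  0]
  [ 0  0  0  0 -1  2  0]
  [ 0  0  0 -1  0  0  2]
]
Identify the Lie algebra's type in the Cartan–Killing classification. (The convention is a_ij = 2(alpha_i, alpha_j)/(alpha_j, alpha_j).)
D7

The matrix has rank 7 with 2's on the diagonal. Reading the off-diagonal entries as Dynkin edges (a single edge where a_ij = a_ji = -1; a double or triple edge where a_ij * a_ji = 2 or 3), the diagram is a chain of 5 nodes with a fork of two nodes at one end (D_7). One simple-root ordering that puts it in standard form is (alpha_7, alpha_4, alpha_3, alpha_1, alpha_5, alpha_6, alpha_2). So the algebra is type D_7, i.e. so(14).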